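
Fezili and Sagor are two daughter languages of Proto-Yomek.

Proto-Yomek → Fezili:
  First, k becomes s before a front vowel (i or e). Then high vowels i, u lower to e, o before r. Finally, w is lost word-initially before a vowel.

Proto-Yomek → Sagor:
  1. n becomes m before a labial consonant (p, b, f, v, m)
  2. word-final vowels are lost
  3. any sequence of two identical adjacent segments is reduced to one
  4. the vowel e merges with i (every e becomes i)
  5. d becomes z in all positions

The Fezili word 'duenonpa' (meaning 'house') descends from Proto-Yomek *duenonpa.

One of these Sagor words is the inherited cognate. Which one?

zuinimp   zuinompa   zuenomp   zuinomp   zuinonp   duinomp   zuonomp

zuinomp

Sagor: *duenonpa > duenompa > duenomp > duinomp > zuinomp  (by nasal place assimilation, apocope, vowel merger, unconditioned shift)
Among the options, 'zuinomp' alone shows every Sagor change applied in order.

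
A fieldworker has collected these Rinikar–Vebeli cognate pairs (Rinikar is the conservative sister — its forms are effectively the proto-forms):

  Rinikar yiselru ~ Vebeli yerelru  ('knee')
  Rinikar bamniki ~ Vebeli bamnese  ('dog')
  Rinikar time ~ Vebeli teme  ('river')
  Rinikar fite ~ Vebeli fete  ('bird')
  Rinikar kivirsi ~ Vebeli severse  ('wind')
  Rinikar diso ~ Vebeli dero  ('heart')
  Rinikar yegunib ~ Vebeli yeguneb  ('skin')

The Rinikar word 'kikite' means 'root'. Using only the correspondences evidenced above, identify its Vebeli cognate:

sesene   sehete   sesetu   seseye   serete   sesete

kivirsi ~ severse — Rinikar k corresponds to Vebeli s word-initially before a front vowel.
yiselru ~ yerelru, bamniki ~ bamnese — Rinikar i corresponds to Vebeli e after a consonant, before a consonant other than r, m, n, p, b, f, v.
bamniki ~ bamnese — Rinikar k corresponds to Vebeli s between vowels (before a front vowel).
Applying these to Rinikar 'kikite':
  kikite → sikite   (k→s word-initially before a front vowel)
  sikite → sekite   (i→e after a consonant, before a consonant other than r, m, n, p, b, f, v)
  sekite → sesite   (k→s between vowels (before a front vowel))
  sesite → sesete   (i→e after a consonant, before a consonant other than r, m, n, p, b, f, v)
So the Vebeli cognate is 'sesete'.

sesete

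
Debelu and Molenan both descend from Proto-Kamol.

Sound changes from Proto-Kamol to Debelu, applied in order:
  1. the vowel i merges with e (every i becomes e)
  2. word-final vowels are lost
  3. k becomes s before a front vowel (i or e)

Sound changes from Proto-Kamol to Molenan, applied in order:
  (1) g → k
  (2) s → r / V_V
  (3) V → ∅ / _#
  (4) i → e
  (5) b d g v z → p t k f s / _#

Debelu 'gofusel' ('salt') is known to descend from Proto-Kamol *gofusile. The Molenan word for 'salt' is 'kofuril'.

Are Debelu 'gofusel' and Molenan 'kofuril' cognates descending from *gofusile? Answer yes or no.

Derive the expected Molenan reflex of *gofusile:
Molenan: *gofusile
  gofusile → kofusile   [unconditioned shift]
  kofusile → kofurile   [rhotacism]
  kofurile → kofuril   [apocope]
  kofuril → kofurel   [vowel merger]
  kofurel (rule 5 does not apply)
  giving Molenan kofurel.
The regular Molenan reflex would be 'kofurel', but the attested form is 'kofuril'. The correspondence is irregular, so they are not cognates (the Molenan form has a different source).

no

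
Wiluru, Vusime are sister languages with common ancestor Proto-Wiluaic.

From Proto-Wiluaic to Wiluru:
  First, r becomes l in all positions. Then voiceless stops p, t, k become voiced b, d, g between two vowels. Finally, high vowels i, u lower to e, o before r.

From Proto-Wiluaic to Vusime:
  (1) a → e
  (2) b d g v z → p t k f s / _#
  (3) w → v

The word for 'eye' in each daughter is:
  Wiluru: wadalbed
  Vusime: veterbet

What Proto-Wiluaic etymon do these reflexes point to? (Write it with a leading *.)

*watarbed

Position 3: Wiluru has d, Vusime has t. Taking the neighbouring segments as reconstructed: Wiluru d could go back to *t or *d; Vusime t can only go back to *t — the one source consistent with every daughter is *t.
Position 2: Wiluru has a, Vusime has e. Wiluru preserves a here (none of its changes turn any other segment into a), so the proto-segment is *a.
Continuing position by position gives *watarbed; check it forward:
Wiluru: *watarbed
  watarbed → watalbed   [unconditioned shift]
  watalbed → wadalbed   [intervocalic voicing]
  wadalbed (rule 3 does not apply)
  giving Wiluru wadalbed.
Vusime: *watarbed
  watarbed → weterbed   [vowel merger]
  weterbed → weterbet   [final devoicing]
  weterbet → veterbet   [unconditioned shift]
  giving Vusime veterbet.
No other proto-form is consistent with every reflex, so the reconstruction is *watarbed.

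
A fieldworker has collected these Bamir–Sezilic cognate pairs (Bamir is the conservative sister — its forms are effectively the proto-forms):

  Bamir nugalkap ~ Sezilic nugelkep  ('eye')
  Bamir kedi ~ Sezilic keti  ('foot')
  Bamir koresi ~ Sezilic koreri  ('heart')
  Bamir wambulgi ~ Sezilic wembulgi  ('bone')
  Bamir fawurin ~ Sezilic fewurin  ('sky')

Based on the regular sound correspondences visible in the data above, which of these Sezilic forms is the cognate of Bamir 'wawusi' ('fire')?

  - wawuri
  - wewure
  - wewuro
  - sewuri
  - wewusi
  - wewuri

nugalkap ~ nugelkep, fawurin ~ fewurin — Bamir a corresponds to Sezilic e after a consonant, before a consonant other than r, m, n, p, b, f, v.
koresi ~ koreri — Bamir s corresponds to Sezilic r between vowels (before a front vowel).
Applying these to Bamir 'wawusi':
  wawusi → wewusi   (a→e after a consonant, before a consonant other than r, m, n, p, b, f, v)
  wewusi → wewuri   (s→r between vowels (before a front vowel))
So the Sezilic cognate is 'wewuri'.

wewuri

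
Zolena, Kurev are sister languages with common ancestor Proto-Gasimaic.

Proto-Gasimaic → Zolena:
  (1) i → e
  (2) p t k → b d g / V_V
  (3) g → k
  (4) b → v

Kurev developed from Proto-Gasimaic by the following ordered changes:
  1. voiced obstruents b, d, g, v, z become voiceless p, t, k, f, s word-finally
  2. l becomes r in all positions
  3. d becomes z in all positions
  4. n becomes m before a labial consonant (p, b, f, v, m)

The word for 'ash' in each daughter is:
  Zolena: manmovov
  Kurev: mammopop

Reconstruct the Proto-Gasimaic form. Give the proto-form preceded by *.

*manmopob

Position 8: Zolena has v, Kurev has p. Taking the neighbouring segments as reconstructed: Zolena v could go back to *b or *v; Kurev p could go back to *p or *b — the one source consistent with every daughter is *b.
Position 3: Zolena has n, Kurev has m. Zolena preserves n here (none of its changes turn any other segment into n), so the proto-segment is *n.
This points to *manmopob. Verify forward in each daughter:
Zolena: start from *manmopob.
  rule 1: no change — manmopob
  rule 2 (intervocalic voicing): manmopob → manmobob
  rule 3: no change — manmobob
  rule 4 (unconditioned shift): manmobob → manmovov
  ⇒ Zolena manmovov
Kurev: *manmopob > manmopop > mammopop  (by final devoicing, nasal place assimilation)
No other proto-form is consistent with every reflex, so the reconstruction is *manmopob.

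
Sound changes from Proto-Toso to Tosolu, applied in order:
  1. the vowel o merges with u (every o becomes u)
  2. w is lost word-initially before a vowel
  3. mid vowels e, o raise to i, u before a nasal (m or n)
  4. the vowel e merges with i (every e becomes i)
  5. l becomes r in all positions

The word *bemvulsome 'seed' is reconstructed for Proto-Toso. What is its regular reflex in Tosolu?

bimvursumi

Tosolu: *bemvulsome
  bemvulsome → bemvulsume   [vowel merger]
  bemvulsume (rule 2 does not apply)
  bemvulsume → bimvulsume   [pre-nasal raising]
  bimvulsume → bimvulsumi   [vowel merger]
  bimvulsumi → bimvursumi   [unconditioned shift]
  giving Tosolu bimvursumi.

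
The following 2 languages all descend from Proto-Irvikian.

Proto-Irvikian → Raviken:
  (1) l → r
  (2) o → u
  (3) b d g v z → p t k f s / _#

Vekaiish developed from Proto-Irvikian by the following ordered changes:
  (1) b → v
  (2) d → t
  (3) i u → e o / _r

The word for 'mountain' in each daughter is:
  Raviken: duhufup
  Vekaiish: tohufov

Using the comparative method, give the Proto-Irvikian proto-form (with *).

Position 2: Raviken has u, Vekaiish has o. Taking the neighbouring segments as reconstructed: Raviken u could go back to *o or *u; Vekaiish o can only go back to *o — the one source consistent with every daughter is *o.
Position 7: Raviken has p, Vekaiish has v. Taking the neighbouring segments as reconstructed: Raviken p could go back to *p or *b; Vekaiish v could go back to *b or *v — the one source consistent with every daughter is *b.
Position 1: Raviken has d, Vekaiish has t. Raviken preserves d here (none of its changes turn any other segment into d), so the proto-segment is *d.
This points to *dohufob. Verify forward in each daughter:
Raviken: *dohufob
  dohufob (rule 1 does not apply)
  dohufob → duhufub   [vowel merger]
  duhufub → duhufup   [final devoicing]
  giving Raviken duhufup.
Vekaiish: *dohufob > dohufov > tohufov  (by unconditioned shift, unconditioned shift)
*dohufob is the unique common source.

*dohufob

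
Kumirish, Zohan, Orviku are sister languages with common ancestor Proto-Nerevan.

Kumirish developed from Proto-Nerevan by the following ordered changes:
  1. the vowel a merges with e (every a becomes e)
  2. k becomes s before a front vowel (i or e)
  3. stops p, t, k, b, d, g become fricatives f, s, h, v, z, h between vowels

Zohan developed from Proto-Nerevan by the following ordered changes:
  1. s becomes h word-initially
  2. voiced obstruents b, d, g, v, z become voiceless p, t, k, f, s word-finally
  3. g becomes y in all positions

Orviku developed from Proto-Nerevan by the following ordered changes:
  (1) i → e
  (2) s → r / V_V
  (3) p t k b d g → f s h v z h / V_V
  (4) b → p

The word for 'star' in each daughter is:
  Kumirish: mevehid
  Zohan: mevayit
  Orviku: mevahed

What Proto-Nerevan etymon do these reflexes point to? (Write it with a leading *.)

Position 4: Kumirish has e, Zohan has a, Orviku has a. Zohan preserves a here (none of its changes turn any other segment into a), so the proto-segment is *a.
Position 6: Kumirish has i, Zohan has i, Orviku has e. Kumirish preserves i here (none of its changes turn any other segment into i), so the proto-segment is *i.
Position 5: Kumirish has h, Zohan has y, Orviku has h. Taking the neighbouring segments as reconstructed: Kumirish h could go back to *g or *h; Zohan y could go back to *g or *y; Orviku h could go back to *k or *g or *h — the one source consistent with every daughter is *g.
Continuing position by position gives *mevagid; check it forward:
Kumirish: start from *mevagid.
  rule 1 (vowel merger): mevagid → mevegid
  rule 2: no change — mevegid
  rule 3 (intervocalic lenition): mevegid → mevehid
  ⇒ Kumirish mevehid
Zohan: *mevagid > mevagit > mevayit  (by final devoicing, unconditioned shift)
Orviku: start from *mevagid.
  rule 1 (vowel merger): mevagid → mevaged
  rule 2: no change — mevaged
  rule 3 (intervocalic lenition): mevaged → mevahed
  rule 4: no change — mevahed
  ⇒ Orviku mevahed
No other proto-form is consistent with every reflex, so the reconstruction is *mevagid.

*mevagid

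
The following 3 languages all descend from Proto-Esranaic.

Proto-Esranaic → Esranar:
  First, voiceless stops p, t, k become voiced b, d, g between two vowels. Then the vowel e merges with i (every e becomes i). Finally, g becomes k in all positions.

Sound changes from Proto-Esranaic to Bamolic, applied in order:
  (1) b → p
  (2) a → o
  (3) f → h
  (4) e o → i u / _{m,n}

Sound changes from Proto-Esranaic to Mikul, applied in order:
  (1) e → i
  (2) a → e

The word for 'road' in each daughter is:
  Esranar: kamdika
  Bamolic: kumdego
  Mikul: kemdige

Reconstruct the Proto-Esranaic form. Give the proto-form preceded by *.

Position 5: Esranar has i, Bamolic has e, Mikul has i. Bamolic preserves e here (none of its changes turn any other segment into e), so the proto-segment is *e.
Position 6: Esranar has k, Bamolic has g, Mikul has g. Bamolic preserves g here (none of its changes turn any other segment into g), so the proto-segment is *g.
Continuing position by position gives *kamdega; check it forward:
Esranar: *kamdega
  kamdega (rule 1 does not apply)
  kamdega → kamdiga   [vowel merger]
  kamdiga → kamdika   [unconditioned shift]
  giving Esranar kamdika.
Bamolic: *kamdega
  kamdega (rule 1 does not apply)
  kamdega → komdego   [vowel merger]
  komdego (rule 3 does not apply)
  komdego → kumdego   [pre-nasal raising]
  giving Bamolic kumdego.
Mikul: *kamdega > kamdiga > kemdige  (by vowel merger, vowel merger)
Only *kamdega yields all of Esranar kamdika, Bamolic kumdego, Mikul kemdige.

*kamdega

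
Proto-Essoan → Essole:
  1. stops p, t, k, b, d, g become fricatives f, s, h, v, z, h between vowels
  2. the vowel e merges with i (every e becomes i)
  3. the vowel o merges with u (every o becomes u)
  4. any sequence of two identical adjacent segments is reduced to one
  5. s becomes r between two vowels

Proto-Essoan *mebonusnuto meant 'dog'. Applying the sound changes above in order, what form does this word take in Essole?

Essole: *mebonusnuto
  mebonusnuto → mevonusnuso   [intervocalic lenition]
  mevonusnuso → mivonusnuso   [vowel merger]
  mivonusnuso → mivunusnusu   [vowel merger]
  mivunusnusu (rule 4 does not apply)
  mivunusnusu → mivunusnuru   [rhotacism]
  giving Essole mivunusnuru.

mivunusnuru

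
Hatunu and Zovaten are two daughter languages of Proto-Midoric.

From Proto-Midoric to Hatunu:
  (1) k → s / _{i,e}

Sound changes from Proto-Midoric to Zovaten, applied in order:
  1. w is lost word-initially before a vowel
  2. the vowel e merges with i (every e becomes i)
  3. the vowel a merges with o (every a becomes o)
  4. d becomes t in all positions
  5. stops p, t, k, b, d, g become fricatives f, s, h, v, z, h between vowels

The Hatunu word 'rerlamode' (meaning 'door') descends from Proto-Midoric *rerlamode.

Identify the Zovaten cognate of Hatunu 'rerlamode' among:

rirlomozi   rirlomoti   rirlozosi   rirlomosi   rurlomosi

rirlomosi

Zovaten: *rerlamode > rirlamodi > rirlomodi > rirlomoti > rirlomosi  (by vowel merger, vowel merger, unconditioned shift, intervocalic lenition)
Among the options, 'rirlomosi' alone shows every Zovaten change applied in order.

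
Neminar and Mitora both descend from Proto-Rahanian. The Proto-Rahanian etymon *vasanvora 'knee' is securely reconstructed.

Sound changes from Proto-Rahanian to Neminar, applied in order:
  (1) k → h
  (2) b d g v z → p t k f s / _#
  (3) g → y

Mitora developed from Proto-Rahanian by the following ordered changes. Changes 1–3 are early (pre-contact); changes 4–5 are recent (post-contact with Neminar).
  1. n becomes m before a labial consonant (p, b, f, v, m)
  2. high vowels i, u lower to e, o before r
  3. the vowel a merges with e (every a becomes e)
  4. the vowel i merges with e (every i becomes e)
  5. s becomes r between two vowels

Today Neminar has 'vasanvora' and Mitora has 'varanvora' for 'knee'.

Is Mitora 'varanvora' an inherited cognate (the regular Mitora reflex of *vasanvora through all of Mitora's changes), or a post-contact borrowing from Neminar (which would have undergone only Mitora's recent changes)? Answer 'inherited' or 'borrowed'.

borrowed

If inherited, *vasanvora would pass through all of Mitora's changes:
Mitora: *vasanvora > vasamvora > vesemvore > veremvore  (by nasal place assimilation, vowel merger, rhotacism)
If borrowed from Neminar 'vasanvora' after the early changes, it would undergo only the recent ones:
  rule 4 (vowel merger): no change (vasanvora)
  rule 5 (rhotacism): vasanvora → varanvora
  ⇒ as a loan: varanvora
Mitora 'varanvora' matches the loan outcome 'varanvora', not the inherited 'veremvore' — it skipped the early Mitora changes, so it was borrowed from Neminar.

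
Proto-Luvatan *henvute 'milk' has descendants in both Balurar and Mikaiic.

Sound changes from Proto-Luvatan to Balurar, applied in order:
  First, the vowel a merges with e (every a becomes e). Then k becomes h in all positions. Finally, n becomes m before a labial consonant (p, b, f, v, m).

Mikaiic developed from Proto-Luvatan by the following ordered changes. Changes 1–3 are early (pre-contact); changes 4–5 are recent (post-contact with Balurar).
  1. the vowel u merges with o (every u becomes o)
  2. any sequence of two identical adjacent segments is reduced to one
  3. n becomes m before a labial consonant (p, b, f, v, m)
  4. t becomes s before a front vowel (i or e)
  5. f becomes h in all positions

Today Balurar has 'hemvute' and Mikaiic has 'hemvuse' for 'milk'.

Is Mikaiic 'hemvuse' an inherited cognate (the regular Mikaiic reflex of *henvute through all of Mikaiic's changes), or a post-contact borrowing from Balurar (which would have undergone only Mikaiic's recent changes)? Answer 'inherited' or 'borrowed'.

borrowed

If inherited, *henvute would pass through all of Mikaiic's changes:
Mikaiic: start from *henvute.
  rule 1 (vowel merger): henvute → henvote
  rule 2: no change — henvote
  rule 3 (nasal place assimilation): henvote → hemvote
  rule 4 (palatalisation): hemvote → hemvose
  rule 5: no change — hemvose
  ⇒ Mikaiic hemvose
If borrowed from Balurar 'hemvute' after the early changes, it would undergo only the recent ones:
  rule 4 (palatalisation): hemvute → hemvuse
  rule 5 (unconditioned shift): no change (hemvuse)
  ⇒ as a loan: hemvuse
Mikaiic 'hemvuse' matches the loan outcome 'hemvuse', not the inherited 'hemvose' — it skipped the early Mikaiic changes, so it was borrowed from Balurar.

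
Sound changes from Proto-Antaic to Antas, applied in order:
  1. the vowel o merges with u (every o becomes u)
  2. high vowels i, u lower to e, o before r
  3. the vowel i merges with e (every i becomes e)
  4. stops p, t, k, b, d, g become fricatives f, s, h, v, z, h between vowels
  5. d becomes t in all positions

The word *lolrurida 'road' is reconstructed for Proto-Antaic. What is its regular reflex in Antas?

Antas: *lolrurida
  lolrurida → lulrurida   [vowel merger]
  lulrurida → lulrorida   [pre-rhotic lowering]
  lulrorida → lulroreda   [vowel merger]
  lulroreda → lulroreza   [intervocalic lenition]
  lulroreza (rule 5 does not apply)
  giving Antas lulroreza.

lulroreza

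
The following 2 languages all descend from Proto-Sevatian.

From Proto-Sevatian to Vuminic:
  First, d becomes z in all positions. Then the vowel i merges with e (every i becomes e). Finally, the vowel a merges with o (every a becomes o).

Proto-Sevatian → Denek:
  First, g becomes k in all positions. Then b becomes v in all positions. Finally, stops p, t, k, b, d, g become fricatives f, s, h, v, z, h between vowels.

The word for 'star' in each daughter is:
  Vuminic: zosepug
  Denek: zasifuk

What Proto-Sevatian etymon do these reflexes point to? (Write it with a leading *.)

*zasipug

Position 7: Vuminic has g, Denek has k. Vuminic preserves g here (none of its changes turn any other segment into g), so the proto-segment is *g.
Position 5: Vuminic has p, Denek has f. Vuminic preserves p here (none of its changes turn any other segment into p), so the proto-segment is *p.
Position 2: Vuminic has o, Denek has a. Denek preserves a here (none of its changes turn any other segment into a), so the proto-segment is *a.
This points to *zasipug. Verify forward in each daughter:
Vuminic: *zasipug > zasepug > zosepug  (by vowel merger, vowel merger)
Denek: *zasipug
  zasipug → zasipuk   [unconditioned shift]
  zasipuk (rule 2 does not apply)
  zasipuk → zasifuk   [intervocalic lenition]
  giving Denek zasifuk.
Only *zasipug yields all of Vuminic zosepug, Denek zasifuk.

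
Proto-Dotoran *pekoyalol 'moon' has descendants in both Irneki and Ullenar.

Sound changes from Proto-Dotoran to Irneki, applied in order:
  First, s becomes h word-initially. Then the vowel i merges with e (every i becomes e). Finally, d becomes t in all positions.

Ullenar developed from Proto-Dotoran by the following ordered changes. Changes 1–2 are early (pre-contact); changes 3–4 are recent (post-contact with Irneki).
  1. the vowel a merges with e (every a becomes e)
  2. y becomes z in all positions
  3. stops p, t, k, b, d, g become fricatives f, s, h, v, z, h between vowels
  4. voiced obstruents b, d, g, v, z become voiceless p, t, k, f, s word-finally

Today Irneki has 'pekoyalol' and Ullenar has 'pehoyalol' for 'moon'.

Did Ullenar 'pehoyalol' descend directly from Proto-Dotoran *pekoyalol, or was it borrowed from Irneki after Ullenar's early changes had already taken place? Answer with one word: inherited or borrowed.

borrowed

If inherited, *pekoyalol would pass through all of Ullenar's changes:
Ullenar: *pekoyalol
  pekoyalol → pekoyelol   [vowel merger]
  pekoyelol → pekozelol   [unconditioned shift]
  pekozelol → pehozelol   [intervocalic lenition]
  pehozelol (rule 4 does not apply)
  giving Ullenar pehozelol.
If borrowed from Irneki 'pekoyalol' after the early changes, it would undergo only the recent ones:
  rule 3 (intervocalic lenition): pekoyalol → pehoyalol
  rule 4 (final devoicing): no change (pehoyalol)
  ⇒ as a loan: pehoyalol
Ullenar 'pehoyalol' matches the loan outcome 'pehoyalol', not the inherited 'pehozelol' — it skipped the early Ullenar changes, so it was borrowed from Irneki.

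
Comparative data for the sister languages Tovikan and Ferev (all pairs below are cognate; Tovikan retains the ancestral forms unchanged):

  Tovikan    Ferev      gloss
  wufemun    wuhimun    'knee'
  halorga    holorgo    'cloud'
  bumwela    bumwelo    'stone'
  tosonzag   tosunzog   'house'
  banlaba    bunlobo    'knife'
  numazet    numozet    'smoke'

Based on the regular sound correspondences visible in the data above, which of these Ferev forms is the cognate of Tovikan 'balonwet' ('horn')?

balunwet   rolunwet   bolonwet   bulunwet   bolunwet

halorga ~ holorgo, tosonzag ~ tosunzog — Tovikan a corresponds to Ferev o after a consonant, before a consonant other than r, m, n, p, b, f, v.
tosonzag ~ tosunzog — Tovikan o corresponds to Ferev u after a consonant, before a nasal.
Applying these to Tovikan 'balonwet':
  balonwet → bolonwet   (a→o after a consonant, before a consonant other than r, m, n, p, b, f, v)
  bolonwet → bolunwet   (o→u after a consonant, before a nasal)
So the Ferev cognate is 'bolunwet'.

bolunwet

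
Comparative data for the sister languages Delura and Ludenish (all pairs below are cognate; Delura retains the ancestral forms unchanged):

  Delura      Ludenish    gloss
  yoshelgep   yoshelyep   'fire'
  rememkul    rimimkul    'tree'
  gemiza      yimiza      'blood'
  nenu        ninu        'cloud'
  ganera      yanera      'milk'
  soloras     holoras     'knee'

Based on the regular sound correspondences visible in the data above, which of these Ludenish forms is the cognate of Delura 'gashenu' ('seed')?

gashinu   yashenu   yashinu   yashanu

yashinu

ganera ~ yanera — Delura g corresponds to Ludenish y word-initially before a back vowel.
nenu ~ ninu — Delura e corresponds to Ludenish i after a consonant, before a nasal.
Applying these to Delura 'gashenu':
  gashenu → yashenu   (g→y word-initially before a back vowel)
  yashenu → yashinu   (e→i after a consonant, before a nasal)
So the Ludenish cognate is 'yashinu'.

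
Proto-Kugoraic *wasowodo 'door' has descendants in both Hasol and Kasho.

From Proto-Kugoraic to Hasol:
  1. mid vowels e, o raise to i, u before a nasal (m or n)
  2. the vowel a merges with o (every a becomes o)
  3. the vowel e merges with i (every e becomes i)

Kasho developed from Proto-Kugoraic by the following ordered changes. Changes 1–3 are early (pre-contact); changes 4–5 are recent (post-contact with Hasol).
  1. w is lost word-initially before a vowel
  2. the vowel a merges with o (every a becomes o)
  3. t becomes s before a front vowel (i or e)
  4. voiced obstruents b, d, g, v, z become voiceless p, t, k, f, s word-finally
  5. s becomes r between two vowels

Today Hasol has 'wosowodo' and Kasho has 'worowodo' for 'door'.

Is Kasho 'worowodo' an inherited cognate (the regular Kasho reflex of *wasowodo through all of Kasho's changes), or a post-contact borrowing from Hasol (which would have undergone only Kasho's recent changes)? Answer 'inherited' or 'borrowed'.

If inherited, *wasowodo would pass through all of Kasho's changes:
Kasho: start from *wasowodo.
  rule 1 (glide loss): wasowodo → asowodo
  rule 2 (vowel merger): asowodo → osowodo
  rule 3: no change — osowodo
  rule 4: no change — osowodo
  rule 5 (rhotacism): osowodo → orowodo
  ⇒ Kasho orowodo
If borrowed from Hasol 'wosowodo' after the early changes, it would undergo only the recent ones:
  rule 4 (final devoicing): no change (wosowodo)
  rule 5 (rhotacism): wosowodo → worowodo
  ⇒ as a loan: worowodo
Kasho 'worowodo' matches the loan outcome 'worowodo', not the inherited 'orowodo' — it skipped the early Kasho changes, so it was borrowed from Hasol.

borrowed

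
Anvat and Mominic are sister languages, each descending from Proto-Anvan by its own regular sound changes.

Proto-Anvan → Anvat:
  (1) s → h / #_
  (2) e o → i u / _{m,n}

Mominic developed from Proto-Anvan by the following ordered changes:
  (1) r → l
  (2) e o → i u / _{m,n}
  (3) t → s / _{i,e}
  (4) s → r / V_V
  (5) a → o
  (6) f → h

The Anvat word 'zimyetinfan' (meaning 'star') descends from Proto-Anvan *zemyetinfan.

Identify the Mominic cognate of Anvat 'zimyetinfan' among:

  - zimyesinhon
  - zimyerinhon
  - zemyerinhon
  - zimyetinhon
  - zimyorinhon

zimyerinhon

Mominic: *zemyetinfan
  zemyetinfan (rule 1 does not apply)
  zemyetinfan → zimyetinfan   [pre-nasal raising]
  zimyetinfan → zimyesinfan   [palatalisation]
  zimyesinfan → zimyerinfan   [rhotacism]
  zimyerinfan → zimyerinfon   [vowel merger]
  zimyerinfon → zimyerinhon   [unconditioned shift]
  giving Mominic zimyerinhon.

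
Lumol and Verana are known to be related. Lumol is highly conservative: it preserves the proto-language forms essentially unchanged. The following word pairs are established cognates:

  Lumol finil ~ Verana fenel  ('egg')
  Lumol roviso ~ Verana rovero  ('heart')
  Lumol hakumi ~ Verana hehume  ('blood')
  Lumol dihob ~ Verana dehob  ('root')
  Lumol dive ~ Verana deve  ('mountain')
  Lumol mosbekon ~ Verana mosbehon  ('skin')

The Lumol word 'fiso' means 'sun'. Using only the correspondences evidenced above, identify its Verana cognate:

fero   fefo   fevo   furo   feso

finil ~ fenel, roviso ~ rovero — Lumol i corresponds to Verana e after a consonant, before a consonant other than r, m, n, p, b, f, v.
roviso ~ rovero — Lumol s corresponds to Verana r between vowels (before a back vowel).
Applying these to Lumol 'fiso':
  fiso → feso   (i→e after a consonant, before a consonant other than r, m, n, p, b, f, v)
  feso → fero   (s→r between vowels (before a back vowel))
So the Verana cognate is 'fero'.

fero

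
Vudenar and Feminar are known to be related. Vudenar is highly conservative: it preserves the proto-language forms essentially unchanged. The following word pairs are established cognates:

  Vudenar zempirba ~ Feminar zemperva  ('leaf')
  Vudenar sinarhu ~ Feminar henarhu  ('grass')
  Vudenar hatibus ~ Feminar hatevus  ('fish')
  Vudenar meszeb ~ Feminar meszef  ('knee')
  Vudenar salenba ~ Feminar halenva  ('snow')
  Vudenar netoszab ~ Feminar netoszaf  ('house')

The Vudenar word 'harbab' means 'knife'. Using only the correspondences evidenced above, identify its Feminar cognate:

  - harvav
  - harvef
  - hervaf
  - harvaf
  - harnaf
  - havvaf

harvaf

zempirba ~ zemperva, salenba ~ halenva — Vudenar b corresponds to Feminar v after a consonant, before a back vowel.
meszeb ~ meszef, netoszab ~ netoszaf — Vudenar b corresponds to Feminar f word-finally.
Applying these to Vudenar 'harbab':
  harbab → harvab   (b→v after a consonant, before a back vowel)
  harvab → harvaf   (b→f word-finally)
So the Feminar cognate is 'harvaf'.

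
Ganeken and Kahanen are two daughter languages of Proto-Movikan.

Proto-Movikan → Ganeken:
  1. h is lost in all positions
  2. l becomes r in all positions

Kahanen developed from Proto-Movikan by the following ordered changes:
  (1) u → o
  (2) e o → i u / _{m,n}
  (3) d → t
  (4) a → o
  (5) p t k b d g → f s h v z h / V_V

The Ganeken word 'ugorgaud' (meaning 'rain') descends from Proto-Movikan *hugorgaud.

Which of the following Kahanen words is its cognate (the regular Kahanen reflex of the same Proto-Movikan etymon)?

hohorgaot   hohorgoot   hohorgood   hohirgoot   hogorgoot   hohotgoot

hohorgoot

Kahanen: *hugorgaud
  hugorgaud → hogorgaod   [vowel merger]
  hogorgaod (rule 2 does not apply)
  hogorgaod → hogorgaot   [unconditioned shift]
  hogorgaot → hogorgoot   [vowel merger]
  hogorgoot → hohorgoot   [intervocalic lenition]
  giving Kahanen hohorgoot.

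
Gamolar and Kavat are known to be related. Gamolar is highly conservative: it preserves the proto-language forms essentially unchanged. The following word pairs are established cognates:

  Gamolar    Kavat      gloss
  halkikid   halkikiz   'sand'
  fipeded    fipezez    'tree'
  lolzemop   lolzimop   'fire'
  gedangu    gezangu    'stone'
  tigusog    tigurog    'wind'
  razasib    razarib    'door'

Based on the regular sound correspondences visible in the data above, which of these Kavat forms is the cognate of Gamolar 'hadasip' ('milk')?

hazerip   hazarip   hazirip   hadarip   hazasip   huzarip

gedangu ~ gezangu — Gamolar d corresponds to Kavat z between vowels (before a back vowel).
razasib ~ razarib — Gamolar s corresponds to Kavat r between vowels (before a front vowel).
Applying these to Gamolar 'hadasip':
  hadasip → hazasip   (d→z between vowels (before a back vowel))
  hazasip → hazarip   (s→r between vowels (before a front vowel))
So the Kavat cognate is 'hazarip'.

hazarip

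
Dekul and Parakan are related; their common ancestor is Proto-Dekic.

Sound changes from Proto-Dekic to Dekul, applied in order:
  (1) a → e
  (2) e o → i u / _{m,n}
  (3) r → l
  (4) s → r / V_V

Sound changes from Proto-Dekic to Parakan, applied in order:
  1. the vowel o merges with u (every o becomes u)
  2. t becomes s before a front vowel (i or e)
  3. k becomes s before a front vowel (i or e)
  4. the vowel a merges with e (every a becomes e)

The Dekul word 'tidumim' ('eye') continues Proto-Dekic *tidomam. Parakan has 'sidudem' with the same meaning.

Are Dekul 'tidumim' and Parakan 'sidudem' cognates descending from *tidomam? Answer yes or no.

Derive the expected Parakan reflex of *tidomam:
Parakan: *tidomam > tidumam > sidumam > sidumem  (by vowel merger, palatalisation, vowel merger)
The regular Parakan reflex would be 'sidumem', but the attested form is 'sidudem'. The correspondence is irregular, so they are not cognates (the Parakan form has a different source).

no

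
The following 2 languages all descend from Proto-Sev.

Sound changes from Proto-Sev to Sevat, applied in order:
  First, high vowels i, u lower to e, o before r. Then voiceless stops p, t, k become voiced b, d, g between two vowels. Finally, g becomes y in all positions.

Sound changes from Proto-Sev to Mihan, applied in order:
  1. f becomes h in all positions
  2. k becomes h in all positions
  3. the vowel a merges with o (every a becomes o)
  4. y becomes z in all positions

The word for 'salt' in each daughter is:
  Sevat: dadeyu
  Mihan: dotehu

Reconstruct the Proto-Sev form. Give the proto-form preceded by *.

*dateku

Position 5: Sevat has y, Mihan has h. Taking the neighbouring segments as reconstructed: Sevat y could go back to *k or *g or *y; Mihan h could go back to *k or *f or *h — the one source consistent with every daughter is *k.
Position 2: Sevat has a, Mihan has o. Sevat preserves a here (none of its changes turn any other segment into a), so the proto-segment is *a.
Continuing position by position gives *dateku; check it forward:
Sevat: start from *dateku.
  rule 1: no change — dateku
  rule 2 (intervocalic voicing): dateku → dadegu
  rule 3 (unconditioned shift): dadegu → dadeyu
  ⇒ Sevat dadeyu
Mihan: *dateku
  dateku (rule 1 does not apply)
  dateku → datehu   [unconditioned shift]
  datehu → dotehu   [vowel merger]
  dotehu (rule 4 does not apply)
  giving Mihan dotehu.
Only *dateku yields all of Sevat dadeyu, Mihan dotehu.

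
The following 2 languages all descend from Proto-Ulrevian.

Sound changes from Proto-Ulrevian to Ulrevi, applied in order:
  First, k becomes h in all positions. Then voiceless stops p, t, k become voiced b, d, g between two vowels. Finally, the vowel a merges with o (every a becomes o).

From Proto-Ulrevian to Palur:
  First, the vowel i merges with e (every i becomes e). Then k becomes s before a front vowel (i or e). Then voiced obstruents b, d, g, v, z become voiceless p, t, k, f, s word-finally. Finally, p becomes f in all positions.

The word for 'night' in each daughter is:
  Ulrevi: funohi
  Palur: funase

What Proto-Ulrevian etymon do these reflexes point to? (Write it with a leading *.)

*funaki

Position 5: Ulrevi has h, Palur has s. Taking the neighbouring segments as reconstructed: Ulrevi h could go back to *k or *h; Palur s could go back to *k or *s — the one source consistent with every daughter is *k.
Position 6: Ulrevi has i, Palur has e. Ulrevi preserves i here (none of its changes turn any other segment into i), so the proto-segment is *i.
Position 4: Ulrevi has o, Palur has a. Palur preserves a here (none of its changes turn any other segment into a), so the proto-segment is *a.
This points to *funaki. Verify forward in each daughter:
Ulrevi: *funaki > funahi > funohi  (by unconditioned shift, vowel merger)
Palur: *funaki
  funaki → funake   [vowel merger]
  funake → funase   [palatalisation]
  funase (rule 3 does not apply)
  funase (rule 4 does not apply)
  giving Palur funase.
*funaki is the unique common source.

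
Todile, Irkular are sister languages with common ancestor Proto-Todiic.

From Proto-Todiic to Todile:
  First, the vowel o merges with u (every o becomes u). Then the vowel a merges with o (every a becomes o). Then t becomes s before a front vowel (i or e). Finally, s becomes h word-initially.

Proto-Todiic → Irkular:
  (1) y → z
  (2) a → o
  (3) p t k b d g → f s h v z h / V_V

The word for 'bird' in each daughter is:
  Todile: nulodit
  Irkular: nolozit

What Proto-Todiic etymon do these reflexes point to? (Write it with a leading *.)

*noladit

Position 5: Todile has d, Irkular has z. Todile preserves d here (none of its changes turn any other segment into d), so the proto-segment is *d.
Position 2: Todile has u, Irkular has o. Taking the neighbouring segments as reconstructed: Todile u could go back to *o or *u; Irkular o could go back to *a or *o — the one source consistent with every daughter is *o.
Continuing position by position gives *noladit; check it forward:
Todile: *noladit > nuladit > nulodit  (by vowel merger, vowel merger)
Irkular: *noladit
  noladit (rule 1 does not apply)
  noladit → nolodit   [vowel merger]
  nolodit → nolozit   [intervocalic lenition]
  giving Irkular nolozit.
No other proto-form is consistent with every reflex, so the reconstruction is *noladit.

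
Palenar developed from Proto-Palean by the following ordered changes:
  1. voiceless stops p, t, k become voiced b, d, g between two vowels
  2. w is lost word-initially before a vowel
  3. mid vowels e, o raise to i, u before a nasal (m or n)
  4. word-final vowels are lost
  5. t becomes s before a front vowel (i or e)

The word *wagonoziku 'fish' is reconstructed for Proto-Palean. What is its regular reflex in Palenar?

Palenar: *wagonoziku > wagonozigu > agonozigu > agunozigu > agunozig  (by intervocalic voicing, glide loss, pre-nasal raising, apocope)

agunozig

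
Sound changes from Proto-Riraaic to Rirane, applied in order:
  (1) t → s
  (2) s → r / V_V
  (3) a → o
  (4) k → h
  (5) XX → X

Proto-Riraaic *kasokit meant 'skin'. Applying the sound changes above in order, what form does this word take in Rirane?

horohis

Rirane: start from *kasokit.
  rule 1 (unconditioned shift): kasokit → kasokis
  rule 2 (rhotacism): kasokis → karokis
  rule 3 (vowel merger): karokis → korokis
  rule 4 (unconditioned shift): korokis → horohis
  rule 5: no change — horohis
  ⇒ Rirane horohis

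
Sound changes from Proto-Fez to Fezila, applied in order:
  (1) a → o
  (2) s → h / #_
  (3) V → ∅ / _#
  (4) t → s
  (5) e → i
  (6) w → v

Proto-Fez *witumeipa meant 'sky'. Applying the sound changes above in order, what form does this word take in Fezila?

Fezila: *witumeipa
  witumeipa → witumeipo   [vowel merger]
  witumeipo (rule 2 does not apply)
  witumeipo → witumeip   [apocope]
  witumeip → wisumeip   [unconditioned shift]
  wisumeip → wisumiip   [vowel merger]
  wisumiip → visumiip   [unconditioned shift]
  giving Fezila visumiip.

visumiip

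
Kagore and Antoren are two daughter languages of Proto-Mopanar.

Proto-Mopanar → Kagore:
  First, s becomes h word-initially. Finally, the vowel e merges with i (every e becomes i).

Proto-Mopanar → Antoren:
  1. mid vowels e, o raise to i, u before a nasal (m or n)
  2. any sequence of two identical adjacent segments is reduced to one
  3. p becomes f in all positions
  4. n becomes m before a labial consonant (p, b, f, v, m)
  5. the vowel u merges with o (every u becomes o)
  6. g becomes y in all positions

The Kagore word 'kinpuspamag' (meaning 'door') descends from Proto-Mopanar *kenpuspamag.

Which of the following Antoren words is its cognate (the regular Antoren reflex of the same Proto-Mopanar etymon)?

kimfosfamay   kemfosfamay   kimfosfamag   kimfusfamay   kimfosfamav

kimfosfamay

Antoren: start from *kenpuspamag.
  rule 1 (pre-nasal raising): kenpuspamag → kinpuspamag
  rule 2: no change — kinpuspamag
  rule 3 (unconditioned shift): kinpuspamag → kinfusfamag
  rule 4 (nasal place assimilation): kinfusfamag → kimfusfamag
  rule 5 (vowel merger): kimfusfamag → kimfosfamag
  rule 6 (unconditioned shift): kimfosfamag → kimfosfamay
  ⇒ Antoren kimfosfamay
Among the options, 'kimfosfamay' alone shows every Antoren change applied in order.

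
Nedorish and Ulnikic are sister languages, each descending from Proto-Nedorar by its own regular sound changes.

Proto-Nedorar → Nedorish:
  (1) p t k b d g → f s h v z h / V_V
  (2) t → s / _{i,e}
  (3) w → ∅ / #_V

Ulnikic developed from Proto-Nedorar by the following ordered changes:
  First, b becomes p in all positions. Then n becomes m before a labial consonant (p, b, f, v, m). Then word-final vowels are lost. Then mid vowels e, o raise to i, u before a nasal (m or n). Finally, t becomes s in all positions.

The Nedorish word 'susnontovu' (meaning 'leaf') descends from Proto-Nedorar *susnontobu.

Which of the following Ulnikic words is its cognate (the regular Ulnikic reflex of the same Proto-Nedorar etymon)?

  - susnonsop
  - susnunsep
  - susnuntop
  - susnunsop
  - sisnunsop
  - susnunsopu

susnunsop

Ulnikic: start from *susnontobu.
  rule 1 (unconditioned shift): susnontobu → susnontopu
  rule 2: no change — susnontopu
  rule 3 (apocope): susnontopu → susnontop
  rule 4 (pre-nasal raising): susnontop → susnuntop
  rule 5 (unconditioned shift): susnuntop → susnunsop
  ⇒ Ulnikic susnunsop
The other candidates each miss or misapply at least one Ulnikic change.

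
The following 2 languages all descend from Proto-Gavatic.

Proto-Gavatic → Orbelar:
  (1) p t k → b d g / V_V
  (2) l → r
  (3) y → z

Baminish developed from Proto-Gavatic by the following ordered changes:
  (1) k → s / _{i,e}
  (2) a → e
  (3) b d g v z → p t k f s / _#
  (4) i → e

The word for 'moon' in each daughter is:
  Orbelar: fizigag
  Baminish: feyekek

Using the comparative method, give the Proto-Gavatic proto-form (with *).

Position 3: Orbelar has z, Baminish has y. Baminish preserves y here (none of its changes turn any other segment into y), so the proto-segment is *y.
Position 4: Orbelar has i, Baminish has e. Orbelar preserves i here (none of its changes turn any other segment into i), so the proto-segment is *i.
This points to *fiyikag. Verify forward in each daughter:
Orbelar: *fiyikag
  fiyikag → fiyigag   [intervocalic voicing]
  fiyigag (rule 2 does not apply)
  fiyigag → fizigag   [unconditioned shift]
  giving Orbelar fizigag.
Baminish: *fiyikag
  fiyikag (rule 1 does not apply)
  fiyikag → fiyikeg   [vowel merger]
  fiyikeg → fiyikek   [final devoicing]
  fiyikek → feyekek   [vowel merger]
  giving Baminish feyekek.
No other proto-form is consistent with every reflex, so the reconstruction is *fiyikag.

*fiyikag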